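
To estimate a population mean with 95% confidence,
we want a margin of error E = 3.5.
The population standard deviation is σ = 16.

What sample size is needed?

Answer: n = 81

Derivation:
z_0.025 = 1.960
n = (z×σ/E)² = (1.960×16/3.5)²
n = 80.2816
Round up: n = 81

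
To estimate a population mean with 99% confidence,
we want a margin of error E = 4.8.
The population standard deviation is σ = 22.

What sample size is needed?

Answer: n = 140

Derivation:
z_0.005 = 2.576
n = (z×σ/E)² = (2.576×22/4.8)²
n = 139.3974
Round up: n = 140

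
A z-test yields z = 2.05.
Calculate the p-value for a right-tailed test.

Answer: p-value ≈ 0.0202

Derivation:
For z = 2.05:
p = P(Z > 2.05) = 1 - Φ(2.05) = 0.0202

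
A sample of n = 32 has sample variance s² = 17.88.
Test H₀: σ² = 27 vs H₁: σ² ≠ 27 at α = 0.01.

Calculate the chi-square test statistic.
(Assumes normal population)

df = n - 1 = 31
χ² = (n-1)s²/σ₀² = 31×17.88/27 = 20.5289
Critical values: χ²_{0.995,31} = 14.458, χ²_{0.005,31} = 55.003
Rejection region: χ² < 14.458 or χ² > 55.003
Decision: fail to reject H₀

Answer: χ² = 20.5289, fail to reject H₀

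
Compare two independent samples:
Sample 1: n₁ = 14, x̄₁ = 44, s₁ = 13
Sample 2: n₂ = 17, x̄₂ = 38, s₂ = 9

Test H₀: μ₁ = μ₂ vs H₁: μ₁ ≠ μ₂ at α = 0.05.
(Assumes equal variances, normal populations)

Answer: t = 1.5148, fail to reject H₀

Derivation:
Pooled variance: s²_p = [13×13² + 16×9²]/(29) = 120.4483
s_p = 10.9749
SE = s_p×√(1/n₁ + 1/n₂) = 10.9749×√(1/14 + 1/17) = 3.9609
t = (x̄₁ - x̄₂)/SE = (44 - 38)/3.9609 = 1.5148
df = 29, t-critical = ±2.045
Decision: fail to reject H₀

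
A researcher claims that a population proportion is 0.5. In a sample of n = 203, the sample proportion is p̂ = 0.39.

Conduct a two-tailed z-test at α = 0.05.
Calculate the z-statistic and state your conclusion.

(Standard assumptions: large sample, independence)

H₀: p = 0.5, H₁: p ≠ 0.5
Standard error: SE = √(p₀(1-p₀)/n) = √(0.5×0.5/203) = 0.035093
z-statistic: z = (p̂ - p₀)/SE = (0.39 - 0.5)/0.035093 = -3.1345
Critical value: z_0.025 = ±1.960
p-value = 0.0017
Decision: reject H₀ at α = 0.05

Answer: z = -3.1345, reject H₀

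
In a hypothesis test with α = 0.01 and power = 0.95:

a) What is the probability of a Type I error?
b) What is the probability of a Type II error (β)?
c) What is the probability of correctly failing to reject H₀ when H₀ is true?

a) Type I error probability = α = 0.01
b) Power = P(reject H₀ | H₁ true) = 1 - β = 0.95, so Type II error probability = β = 1 - Power = 0.05
c) P(fail to reject H₀ | H₀ true) = 1 - α = 0.99

Answer: a) 0.01, b) 0.05, c) 0.99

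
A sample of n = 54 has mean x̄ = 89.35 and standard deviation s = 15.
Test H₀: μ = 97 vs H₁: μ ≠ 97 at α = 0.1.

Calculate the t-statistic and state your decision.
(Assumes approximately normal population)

df = n - 1 = 53
SE = s/√n = 15/√54 = 2.0412
t = (x̄ - μ₀)/SE = (89.35 - 97)/2.0412 = -3.7478
Critical value: t_{0.05,53} = ±1.674
p-value ≈ 0.0004
Decision: reject H₀

Answer: t = -3.7478, reject H₀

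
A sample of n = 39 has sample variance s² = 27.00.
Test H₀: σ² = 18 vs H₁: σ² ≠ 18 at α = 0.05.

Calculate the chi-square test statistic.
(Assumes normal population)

Answer: χ² = 57.0000, reject H₀

Derivation:
df = n - 1 = 38
χ² = (n-1)s²/σ₀² = 38×27.00/18 = 57.0000
Critical values: χ²_{0.975,38} = 22.878, χ²_{0.025,38} = 56.896
Rejection region: χ² < 22.878 or χ² > 56.896
Decision: reject H₀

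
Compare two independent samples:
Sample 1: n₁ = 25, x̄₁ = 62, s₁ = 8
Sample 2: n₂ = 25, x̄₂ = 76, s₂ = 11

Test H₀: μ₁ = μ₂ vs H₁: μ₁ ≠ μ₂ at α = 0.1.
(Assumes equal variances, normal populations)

Pooled variance: s²_p = [24×8² + 24×11²]/(48) = 92.5000
s_p = 9.6177
SE = s_p×√(1/n₁ + 1/n₂) = 9.6177×√(1/25 + 1/25) = 2.7203
t = (x̄₁ - x̄₂)/SE = (62 - 76)/2.7203 = -5.1465
df = 48, t-critical = ±1.677
Decision: reject H₀

Answer: t = -5.1465, reject H₀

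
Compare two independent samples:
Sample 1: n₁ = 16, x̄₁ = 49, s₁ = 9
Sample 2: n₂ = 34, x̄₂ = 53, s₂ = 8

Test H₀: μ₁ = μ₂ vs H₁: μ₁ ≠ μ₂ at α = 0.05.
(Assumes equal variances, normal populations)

Answer: t = -1.5848, fail to reject H₀

Derivation:
Pooled variance: s²_p = [15×9² + 33×8²]/(48) = 69.3125
s_p = 8.3254
SE = s_p×√(1/n₁ + 1/n₂) = 8.3254×√(1/16 + 1/34) = 2.5240
t = (x̄₁ - x̄₂)/SE = (49 - 53)/2.5240 = -1.5848
df = 48, t-critical = ±2.011
Decision: fail to reject H₀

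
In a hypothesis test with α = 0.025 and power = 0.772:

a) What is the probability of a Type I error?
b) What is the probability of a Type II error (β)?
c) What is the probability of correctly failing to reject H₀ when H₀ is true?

a) Type I error probability = α = 0.025
b) Power = P(reject H₀ | H₁ true) = 1 - β = 0.772, so Type II error probability = β = 1 - Power = 0.228
c) P(fail to reject H₀ | H₀ true) = 1 - α = 0.975

Answer: a) 0.025, b) 0.228, c) 0.975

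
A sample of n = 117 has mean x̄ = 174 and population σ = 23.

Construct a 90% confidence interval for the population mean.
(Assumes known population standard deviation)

Answer: (170.5021, 177.4979)

Derivation:
Confidence level: 90%, α = 0.1
z_0.05 = 1.645
SE = σ/√n = 23/√117 = 2.1264
Margin of error = 1.645 × 2.1264 = 3.4979
CI: x̄ ± margin = 174 ± 3.4979
CI: (170.5021, 177.4979)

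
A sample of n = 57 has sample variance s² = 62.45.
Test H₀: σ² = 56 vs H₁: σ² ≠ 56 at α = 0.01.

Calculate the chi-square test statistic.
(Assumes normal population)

Answer: χ² = 62.4500, fail to reject H₀

Derivation:
df = n - 1 = 56
χ² = (n-1)s²/σ₀² = 56×62.45/56 = 62.4500
Critical values: χ²_{0.995,56} = 32.490, χ²_{0.005,56} = 86.994
Rejection region: χ² < 32.490 or χ² > 86.994
Decision: fail to reject H₀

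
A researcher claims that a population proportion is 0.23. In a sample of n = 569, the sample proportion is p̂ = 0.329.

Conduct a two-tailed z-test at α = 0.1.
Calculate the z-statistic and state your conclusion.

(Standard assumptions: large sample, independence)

H₀: p = 0.23, H₁: p ≠ 0.23
Standard error: SE = √(p₀(1-p₀)/n) = √(0.23×0.77/569) = 0.017642
z-statistic: z = (p̂ - p₀)/SE = (0.329 - 0.23)/0.017642 = 5.6116
Critical value: z_0.05 = ±1.645
p-value < 0.0001
Decision: reject H₀ at α = 0.1

Answer: z = 5.6116, reject H₀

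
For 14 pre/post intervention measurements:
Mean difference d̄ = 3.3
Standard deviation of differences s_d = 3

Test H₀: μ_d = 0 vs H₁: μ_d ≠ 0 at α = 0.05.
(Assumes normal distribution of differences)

Answer: t = 4.1157, reject H₀

Derivation:
df = n - 1 = 13
SE = s_d/√n = 3/√14 = 0.8018
t = d̄/SE = 3.3/0.8018 = 4.1157
Critical value: t_{0.025,13} = ±2.160
p-value ≈ 0.0012
Decision: reject H₀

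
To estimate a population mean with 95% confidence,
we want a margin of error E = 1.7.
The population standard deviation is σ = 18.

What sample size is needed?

Answer: n = 431

Derivation:
z_0.025 = 1.960
n = (z×σ/E)² = (1.960×18/1.7)²
n = 430.6846
Round up: n = 431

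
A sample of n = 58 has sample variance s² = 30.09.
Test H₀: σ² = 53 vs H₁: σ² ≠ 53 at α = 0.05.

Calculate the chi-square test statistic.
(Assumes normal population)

df = n - 1 = 57
χ² = (n-1)s²/σ₀² = 57×30.09/53 = 32.3609
Critical values: χ²_{0.975,57} = 38.027, χ²_{0.025,57} = 79.752
Rejection region: χ² < 38.027 or χ² > 79.752
Decision: reject H₀

Answer: χ² = 32.3609, reject H₀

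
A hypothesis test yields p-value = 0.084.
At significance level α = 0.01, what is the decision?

Compare p-value to α:
0.084 ≥ 0.01
Decision: fail to reject H₀

Answer: fail to reject H₀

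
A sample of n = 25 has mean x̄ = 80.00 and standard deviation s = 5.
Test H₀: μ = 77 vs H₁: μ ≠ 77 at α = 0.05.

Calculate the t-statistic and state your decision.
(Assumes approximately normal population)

Answer: t = 3.0000, reject H₀

Derivation:
df = n - 1 = 24
SE = s/√n = 5/√25 = 1.0000
t = (x̄ - μ₀)/SE = (80.00 - 77)/1.0000 = 3.0000
Critical value: t_{0.025,24} = ±2.064
p-value ≈ 0.0062
Decision: reject H₀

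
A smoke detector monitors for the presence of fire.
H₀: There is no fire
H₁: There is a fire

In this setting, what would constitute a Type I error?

Type I error: rejecting H₀ when it is actually true (false positive).
Type II error: failing to reject H₀ when H₁ is actually true (false negative).

Answer: The alarm sounds when there is no fire (false alarm)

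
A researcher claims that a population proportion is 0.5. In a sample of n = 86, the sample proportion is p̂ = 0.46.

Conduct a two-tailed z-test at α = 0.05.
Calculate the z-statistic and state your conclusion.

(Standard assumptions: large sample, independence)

Answer: z = -0.7419, fail to reject H₀

Derivation:
H₀: p = 0.5, H₁: p ≠ 0.5
Standard error: SE = √(p₀(1-p₀)/n) = √(0.5×0.5/86) = 0.053916
z-statistic: z = (p̂ - p₀)/SE = (0.46 - 0.5)/0.053916 = -0.7419
Critical value: z_0.025 = ±1.960
p-value = 0.4581
Decision: fail to reject H₀ at α = 0.05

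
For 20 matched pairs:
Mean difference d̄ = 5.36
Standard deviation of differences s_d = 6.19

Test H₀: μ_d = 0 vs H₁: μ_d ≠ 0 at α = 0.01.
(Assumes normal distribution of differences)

df = n - 1 = 19
SE = s_d/√n = 6.19/√20 = 1.3841
t = d̄/SE = 5.36/1.3841 = 3.8726
Critical value: t_{0.005,19} = ±2.861
p-value ≈ 0.0010
Decision: reject H₀

Answer: t = 3.8726, reject H₀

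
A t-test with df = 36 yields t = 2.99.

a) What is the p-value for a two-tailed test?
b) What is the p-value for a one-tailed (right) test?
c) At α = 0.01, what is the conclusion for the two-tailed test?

Answer: a) 0.0050, b) 0.0025, c) reject H₀

Derivation:
Using t-distribution with df = 36:
a) Two-tailed: p = 2×P(T > 2.99) = 0.0050
b) One-tailed: p = P(T > 2.99) = 0.0025
c) 0.0050 < 0.01, reject H₀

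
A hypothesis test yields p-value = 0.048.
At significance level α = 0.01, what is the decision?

Compare p-value to α:
0.048 ≥ 0.01
Decision: fail to reject H₀

Answer: fail to reject H₀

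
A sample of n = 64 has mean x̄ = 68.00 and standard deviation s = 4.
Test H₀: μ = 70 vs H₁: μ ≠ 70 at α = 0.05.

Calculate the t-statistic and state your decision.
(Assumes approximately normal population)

df = n - 1 = 63
SE = s/√n = 4/√64 = 0.5000
t = (x̄ - μ₀)/SE = (68.00 - 70)/0.5000 = -4.0000
Critical value: t_{0.025,63} = ±1.998
p-value ≈ 0.0002
Decision: reject H₀

Answer: t = -4.0000, reject H₀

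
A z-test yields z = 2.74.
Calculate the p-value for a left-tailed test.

For z = 2.74:
p = P(Z < 2.74) = Φ(2.74) = 0.9969

Answer: p-value ≈ 0.9969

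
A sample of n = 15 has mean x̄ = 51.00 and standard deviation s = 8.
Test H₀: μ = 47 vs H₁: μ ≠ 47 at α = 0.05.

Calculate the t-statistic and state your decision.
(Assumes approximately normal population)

df = n - 1 = 14
SE = s/√n = 8/√15 = 2.0656
t = (x̄ - μ₀)/SE = (51.00 - 47)/2.0656 = 1.9365
Critical value: t_{0.025,14} = ±2.145
p-value ≈ 0.0733
Decision: fail to reject H₀

Answer: t = 1.9365, fail to reject H₀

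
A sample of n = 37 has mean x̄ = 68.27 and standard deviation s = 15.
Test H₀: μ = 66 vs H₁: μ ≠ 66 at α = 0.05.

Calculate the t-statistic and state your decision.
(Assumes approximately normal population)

df = n - 1 = 36
SE = s/√n = 15/√37 = 2.4660
t = (x̄ - μ₀)/SE = (68.27 - 66)/2.4660 = 0.9205
Critical value: t_{0.025,36} = ±2.028
p-value ≈ 0.3634
Decision: fail to reject H₀

Answer: t = 0.9205, fail to reject H₀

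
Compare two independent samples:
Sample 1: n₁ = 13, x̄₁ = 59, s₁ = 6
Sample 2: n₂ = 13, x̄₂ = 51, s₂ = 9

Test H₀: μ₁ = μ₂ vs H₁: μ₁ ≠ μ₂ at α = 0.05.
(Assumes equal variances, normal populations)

Answer: t = 2.6667, reject H₀

Derivation:
Pooled variance: s²_p = [12×6² + 12×9²]/(24) = 58.5000
s_p = 7.6485
SE = s_p×√(1/n₁ + 1/n₂) = 7.6485×√(1/13 + 1/13) = 3.0000
t = (x̄₁ - x̄₂)/SE = (59 - 51)/3.0000 = 2.6667
df = 24, t-critical = ±2.064
Decision: reject H₀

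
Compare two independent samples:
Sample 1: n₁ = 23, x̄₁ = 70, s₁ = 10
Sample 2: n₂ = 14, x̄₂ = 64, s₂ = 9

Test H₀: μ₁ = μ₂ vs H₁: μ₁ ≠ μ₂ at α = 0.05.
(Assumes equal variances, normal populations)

Answer: t = 1.8360, fail to reject H₀

Derivation:
Pooled variance: s²_p = [22×10² + 13×9²]/(35) = 92.9429
s_p = 9.6407
SE = s_p×√(1/n₁ + 1/n₂) = 9.6407×√(1/23 + 1/14) = 3.2680
t = (x̄₁ - x̄₂)/SE = (70 - 64)/3.2680 = 1.8360
df = 35, t-critical = ±2.030
Decision: fail to reject H₀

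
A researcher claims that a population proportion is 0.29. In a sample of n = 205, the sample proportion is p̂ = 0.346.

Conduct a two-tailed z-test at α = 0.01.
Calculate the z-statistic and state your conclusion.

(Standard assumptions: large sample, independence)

H₀: p = 0.29, H₁: p ≠ 0.29
Standard error: SE = √(p₀(1-p₀)/n) = √(0.29×0.71/205) = 0.031692
z-statistic: z = (p̂ - p₀)/SE = (0.346 - 0.29)/0.031692 = 1.7670
Critical value: z_0.005 = ±2.576
p-value = 0.0772
Decision: fail to reject H₀ at α = 0.01

Answer: z = 1.7670, fail to reject H₀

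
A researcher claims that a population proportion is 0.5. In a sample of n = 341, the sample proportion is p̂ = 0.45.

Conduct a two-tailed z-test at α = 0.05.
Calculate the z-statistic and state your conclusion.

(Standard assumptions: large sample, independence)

H₀: p = 0.5, H₁: p ≠ 0.5
Standard error: SE = √(p₀(1-p₀)/n) = √(0.5×0.5/341) = 0.027077
z-statistic: z = (p̂ - p₀)/SE = (0.45 - 0.5)/0.027077 = -1.8466
Critical value: z_0.025 = ±1.960
p-value = 0.0648
Decision: fail to reject H₀ at α = 0.05

Answer: z = -1.8466, fail to reject H₀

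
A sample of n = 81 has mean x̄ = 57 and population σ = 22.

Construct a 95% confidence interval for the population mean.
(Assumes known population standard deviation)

Confidence level: 95%, α = 0.05
z_0.025 = 1.960
SE = σ/√n = 22/√81 = 2.4444
Margin of error = 1.960 × 2.4444 = 4.7910
CI: x̄ ± margin = 57 ± 4.7910
CI: (52.2090, 61.7910)

Answer: (52.2090, 61.7910)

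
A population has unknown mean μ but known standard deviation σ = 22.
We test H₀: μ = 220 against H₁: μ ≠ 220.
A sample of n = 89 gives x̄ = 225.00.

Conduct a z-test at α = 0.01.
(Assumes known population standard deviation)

Standard error: SE = σ/√n = 22/√89 = 2.3320
z-statistic: z = (x̄ - μ₀)/SE = (225.00 - 220)/2.3320 = 2.1441
Critical value: ±2.576
p-value = 0.0320
Decision: fail to reject H₀

Answer: z = 2.1441, fail to reject H₀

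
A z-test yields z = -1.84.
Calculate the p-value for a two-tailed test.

Answer: p-value ≈ 0.0658

Derivation:
For z = -1.84:
p = 2×P(Z > |-1.84|) = 2×(1 - Φ(1.84)) = 0.0658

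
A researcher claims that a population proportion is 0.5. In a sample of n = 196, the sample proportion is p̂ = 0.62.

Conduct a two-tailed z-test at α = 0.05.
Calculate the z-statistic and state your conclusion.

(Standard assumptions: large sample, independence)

H₀: p = 0.5, H₁: p ≠ 0.5
Standard error: SE = √(p₀(1-p₀)/n) = √(0.5×0.5/196) = 0.035714
z-statistic: z = (p̂ - p₀)/SE = (0.62 - 0.5)/0.035714 = 3.3600
Critical value: z_0.025 = ±1.960
p-value = 0.0008
Decision: reject H₀ at α = 0.05

Answer: z = 3.3600, reject H₀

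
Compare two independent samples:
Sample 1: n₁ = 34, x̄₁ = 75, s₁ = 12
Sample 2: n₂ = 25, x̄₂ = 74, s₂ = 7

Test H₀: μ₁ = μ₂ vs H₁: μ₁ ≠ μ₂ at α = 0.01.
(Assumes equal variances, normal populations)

Pooled variance: s²_p = [33×12² + 24×7²]/(57) = 104.0000
s_p = 10.1980
SE = s_p×√(1/n₁ + 1/n₂) = 10.1980×√(1/34 + 1/25) = 2.6868
t = (x̄₁ - x̄₂)/SE = (75 - 74)/2.6868 = 0.3722
df = 57, t-critical = ±2.665
Decision: fail to reject H₀

Answer: t = 0.3722, fail to reject H₀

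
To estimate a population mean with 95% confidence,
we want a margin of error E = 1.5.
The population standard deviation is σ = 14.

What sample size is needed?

Answer: n = 335

Derivation:
z_0.025 = 1.960
n = (z×σ/E)² = (1.960×14/1.5)²
n = 334.6460
Round up: n = 335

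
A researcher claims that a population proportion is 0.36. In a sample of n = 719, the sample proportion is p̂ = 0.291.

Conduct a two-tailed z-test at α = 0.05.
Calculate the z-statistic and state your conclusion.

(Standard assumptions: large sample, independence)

H₀: p = 0.36, H₁: p ≠ 0.36
Standard error: SE = √(p₀(1-p₀)/n) = √(0.36×0.64/719) = 0.017901
z-statistic: z = (p̂ - p₀)/SE = (0.291 - 0.36)/0.017901 = -3.8545
Critical value: z_0.025 = ±1.960
p-value = 0.0001
Decision: reject H₀ at α = 0.05

Answer: z = -3.8545, reject H₀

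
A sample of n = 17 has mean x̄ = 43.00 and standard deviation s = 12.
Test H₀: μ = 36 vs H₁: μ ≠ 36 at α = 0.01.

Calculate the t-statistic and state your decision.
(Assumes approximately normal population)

df = n - 1 = 16
SE = s/√n = 12/√17 = 2.9104
t = (x̄ - μ₀)/SE = (43.00 - 36)/2.9104 = 2.4052
Critical value: t_{0.005,16} = ±2.921
p-value ≈ 0.0286
Decision: fail to reject H₀

Answer: t = 2.4052, fail to reject H₀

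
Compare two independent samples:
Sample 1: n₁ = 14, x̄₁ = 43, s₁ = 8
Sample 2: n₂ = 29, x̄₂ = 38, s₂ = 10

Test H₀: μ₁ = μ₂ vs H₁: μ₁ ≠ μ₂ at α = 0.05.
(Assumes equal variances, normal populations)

Answer: t = 1.6324, fail to reject H₀

Derivation:
Pooled variance: s²_p = [13×8² + 28×10²]/(41) = 88.5854
s_p = 9.4120
SE = s_p×√(1/n₁ + 1/n₂) = 9.4120×√(1/14 + 1/29) = 3.0630
t = (x̄₁ - x̄₂)/SE = (43 - 38)/3.0630 = 1.6324
df = 41, t-critical = ±2.020
Decision: fail to reject H₀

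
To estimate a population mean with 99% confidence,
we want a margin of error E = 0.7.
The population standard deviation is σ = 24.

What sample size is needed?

z_0.005 = 2.576
n = (z×σ/E)² = (2.576×24/0.7)²
n = 7800.4224
Round up: n = 7801

Answer: n = 7801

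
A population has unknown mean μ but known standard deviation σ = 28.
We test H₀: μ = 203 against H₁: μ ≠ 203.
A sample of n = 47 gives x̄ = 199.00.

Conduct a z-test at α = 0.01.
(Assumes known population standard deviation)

Answer: z = -0.9794, fail to reject H₀

Derivation:
Standard error: SE = σ/√n = 28/√47 = 4.0842
z-statistic: z = (x̄ - μ₀)/SE = (199.00 - 203)/4.0842 = -0.9794
Critical value: ±2.576
p-value = 0.3274
Decision: fail to reject H₀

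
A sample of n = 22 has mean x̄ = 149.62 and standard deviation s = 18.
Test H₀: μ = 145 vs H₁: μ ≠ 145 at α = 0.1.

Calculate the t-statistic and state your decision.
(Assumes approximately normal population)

Answer: t = 1.2039, fail to reject H₀

Derivation:
df = n - 1 = 21
SE = s/√n = 18/√22 = 3.8376
t = (x̄ - μ₀)/SE = (149.62 - 145)/3.8376 = 1.2039
Critical value: t_{0.05,21} = ±1.721
p-value ≈ 0.2420
Decision: fail to reject H₀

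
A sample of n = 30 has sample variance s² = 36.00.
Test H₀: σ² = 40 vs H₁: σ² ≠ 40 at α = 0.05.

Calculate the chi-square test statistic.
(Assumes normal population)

df = n - 1 = 29
χ² = (n-1)s²/σ₀² = 29×36.00/40 = 26.1000
Critical values: χ²_{0.975,29} = 16.047, χ²_{0.025,29} = 45.722
Rejection region: χ² < 16.047 or χ² > 45.722
Decision: fail to reject H₀

Answer: χ² = 26.1000, fail to reject H₀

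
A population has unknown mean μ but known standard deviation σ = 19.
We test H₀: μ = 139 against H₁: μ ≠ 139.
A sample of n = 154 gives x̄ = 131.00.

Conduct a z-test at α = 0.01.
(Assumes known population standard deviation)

Standard error: SE = σ/√n = 19/√154 = 1.5311
z-statistic: z = (x̄ - μ₀)/SE = (131.00 - 139)/1.5311 = -5.2250
Critical value: ±2.576
p-value < 0.0001
Decision: reject H₀

Answer: z = -5.2250, reject H₀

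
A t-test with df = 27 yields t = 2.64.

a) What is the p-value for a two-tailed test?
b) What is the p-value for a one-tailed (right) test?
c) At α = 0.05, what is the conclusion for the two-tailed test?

Answer: a) 0.0136, b) 0.0068, c) reject H₀

Derivation:
Using t-distribution with df = 27:
a) Two-tailed: p = 2×P(T > 2.64) = 0.0136
b) One-tailed: p = P(T > 2.64) = 0.0068
c) 0.0136 < 0.05, reject H₀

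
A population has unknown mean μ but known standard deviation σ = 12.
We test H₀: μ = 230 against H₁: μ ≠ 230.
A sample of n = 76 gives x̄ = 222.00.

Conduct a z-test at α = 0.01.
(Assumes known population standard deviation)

Standard error: SE = σ/√n = 12/√76 = 1.3765
z-statistic: z = (x̄ - μ₀)/SE = (222.00 - 230)/1.3765 = -5.8118
Critical value: ±2.576
p-value < 0.0001
Decision: reject H₀

Answer: z = -5.8118, reject H₀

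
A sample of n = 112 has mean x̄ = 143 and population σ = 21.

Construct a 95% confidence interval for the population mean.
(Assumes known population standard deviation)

Answer: (139.1108, 146.8892)

Derivation:
Confidence level: 95%, α = 0.05
z_0.025 = 1.960
SE = σ/√n = 21/√112 = 1.9843
Margin of error = 1.960 × 1.9843 = 3.8892
CI: x̄ ± margin = 143 ± 3.8892
CI: (139.1108, 146.8892)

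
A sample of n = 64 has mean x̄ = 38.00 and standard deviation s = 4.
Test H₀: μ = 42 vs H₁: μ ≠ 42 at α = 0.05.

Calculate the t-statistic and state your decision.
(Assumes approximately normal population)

df = n - 1 = 63
SE = s/√n = 4/√64 = 0.5000
t = (x̄ - μ₀)/SE = (38.00 - 42)/0.5000 = -8.0000
Critical value: t_{0.025,63} = ±1.998
p-value < 0.0001
Decision: reject H₀

Answer: t = -8.0000, reject H₀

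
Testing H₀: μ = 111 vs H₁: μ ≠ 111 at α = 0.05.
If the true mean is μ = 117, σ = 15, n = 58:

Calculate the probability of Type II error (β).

Answer: β ≈ 0.1387

Derivation:
SE = σ/√n = 15/√58 = 1.9696
Critical values: μ₀ ± z_0.025×SE = 111 ± 1.960×1.9696
Acceptance region: (107.1396, 114.8604)
Under H₁ (μ = 117): z_high = (114.8604 - 117)/1.9696 = -1.0863, z_low = (107.1396 - 117)/1.9696 = -5.0063
β = P(not reject | H₁) = Φ(-1.0863) - Φ(-5.0063) ≈ 0.1387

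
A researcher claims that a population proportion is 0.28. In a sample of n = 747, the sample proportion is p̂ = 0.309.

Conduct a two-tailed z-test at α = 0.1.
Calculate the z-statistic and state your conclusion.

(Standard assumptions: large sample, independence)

H₀: p = 0.28, H₁: p ≠ 0.28
Standard error: SE = √(p₀(1-p₀)/n) = √(0.28×0.72/747) = 0.016428
z-statistic: z = (p̂ - p₀)/SE = (0.309 - 0.28)/0.016428 = 1.7653
Critical value: z_0.05 = ±1.645
p-value = 0.0775
Decision: reject H₀ at α = 0.1

Answer: z = 1.7653, reject H₀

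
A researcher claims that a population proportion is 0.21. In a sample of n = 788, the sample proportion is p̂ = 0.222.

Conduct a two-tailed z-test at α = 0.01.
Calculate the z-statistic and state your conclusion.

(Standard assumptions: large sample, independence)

Answer: z = 0.8270, fail to reject H₀

Derivation:
H₀: p = 0.21, H₁: p ≠ 0.21
Standard error: SE = √(p₀(1-p₀)/n) = √(0.21×0.79/788) = 0.014510
z-statistic: z = (p̂ - p₀)/SE = (0.222 - 0.21)/0.014510 = 0.8270
Critical value: z_0.005 = ±2.576
p-value = 0.4082
Decision: fail to reject H₀ at α = 0.01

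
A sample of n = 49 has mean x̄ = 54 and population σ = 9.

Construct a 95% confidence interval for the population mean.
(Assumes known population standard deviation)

Answer: (51.4800, 56.5200)

Derivation:
Confidence level: 95%, α = 0.05
z_0.025 = 1.960
SE = σ/√n = 9/√49 = 1.2857
Margin of error = 1.960 × 1.2857 = 2.5200
CI: x̄ ± margin = 54 ± 2.5200
CI: (51.4800, 56.5200)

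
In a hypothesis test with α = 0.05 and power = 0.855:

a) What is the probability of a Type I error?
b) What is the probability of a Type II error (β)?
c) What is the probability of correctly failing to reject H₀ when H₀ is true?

Answer: a) 0.05, b) 0.145, c) 0.95

Derivation:
a) Type I error probability = α = 0.05
b) Power = P(reject H₀ | H₁ true) = 1 - β = 0.855, so Type II error probability = β = 1 - Power = 0.145
c) P(fail to reject H₀ | H₀ true) = 1 - α = 0.95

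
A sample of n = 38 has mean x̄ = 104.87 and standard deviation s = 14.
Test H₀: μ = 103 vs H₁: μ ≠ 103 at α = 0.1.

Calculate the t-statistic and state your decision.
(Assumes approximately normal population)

df = n - 1 = 37
SE = s/√n = 14/√38 = 2.2711
t = (x̄ - μ₀)/SE = (104.87 - 103)/2.2711 = 0.8234
Critical value: t_{0.05,37} = ±1.687
p-value ≈ 0.4156
Decision: fail to reject H₀

Answer: t = 0.8234, fail to reject H₀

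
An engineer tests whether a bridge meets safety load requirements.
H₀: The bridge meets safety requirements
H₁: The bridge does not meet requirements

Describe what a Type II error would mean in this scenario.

Type I error: rejecting H₀ when it is actually true (false positive).
Type II error: failing to reject H₀ when H₁ is actually true (false negative).

Answer: Declaring an unsafe bridge to be safe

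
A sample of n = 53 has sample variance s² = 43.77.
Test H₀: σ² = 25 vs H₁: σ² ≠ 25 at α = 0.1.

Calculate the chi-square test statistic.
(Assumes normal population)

df = n - 1 = 52
χ² = (n-1)s²/σ₀² = 52×43.77/25 = 91.0416
Critical values: χ²_{0.95,52} = 36.437, χ²_{0.05,52} = 69.832
Rejection region: χ² < 36.437 or χ² > 69.832
Decision: reject H₀

Answer: χ² = 91.0416, reject H₀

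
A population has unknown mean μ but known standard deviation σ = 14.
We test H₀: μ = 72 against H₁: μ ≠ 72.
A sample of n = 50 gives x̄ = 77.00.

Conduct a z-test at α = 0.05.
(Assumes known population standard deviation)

Answer: z = 2.5254, reject H₀

Derivation:
Standard error: SE = σ/√n = 14/√50 = 1.9799
z-statistic: z = (x̄ - μ₀)/SE = (77.00 - 72)/1.9799 = 2.5254
Critical value: ±1.960
p-value = 0.0116
Decision: reject H₀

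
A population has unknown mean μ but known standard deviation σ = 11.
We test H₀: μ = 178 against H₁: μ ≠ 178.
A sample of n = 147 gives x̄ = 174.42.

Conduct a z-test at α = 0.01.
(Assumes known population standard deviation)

Standard error: SE = σ/√n = 11/√147 = 0.9073
z-statistic: z = (x̄ - μ₀)/SE = (174.42 - 178)/0.9073 = -3.9458
Critical value: ±2.576
p-value = 0.0001
Decision: reject H₀

Answer: z = -3.9458, reject H₀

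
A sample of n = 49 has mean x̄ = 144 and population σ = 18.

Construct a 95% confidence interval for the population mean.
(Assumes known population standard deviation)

Confidence level: 95%, α = 0.05
z_0.025 = 1.960
SE = σ/√n = 18/√49 = 2.5714
Margin of error = 1.960 × 2.5714 = 5.0399
CI: x̄ ± margin = 144 ± 5.0399
CI: (138.9601, 149.0399)

Answer: (138.9601, 149.0399)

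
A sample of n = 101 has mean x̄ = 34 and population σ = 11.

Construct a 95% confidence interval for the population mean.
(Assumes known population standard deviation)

Answer: (31.8548, 36.1452)

Derivation:
Confidence level: 95%, α = 0.05
z_0.025 = 1.960
SE = σ/√n = 11/√101 = 1.0945
Margin of error = 1.960 × 1.0945 = 2.1452
CI: x̄ ± margin = 34 ± 2.1452
CI: (31.8548, 36.1452)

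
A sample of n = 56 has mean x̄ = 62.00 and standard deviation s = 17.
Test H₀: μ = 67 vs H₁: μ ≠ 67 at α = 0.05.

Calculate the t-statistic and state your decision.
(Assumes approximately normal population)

Answer: t = -2.2010, reject H₀

Derivation:
df = n - 1 = 55
SE = s/√n = 17/√56 = 2.2717
t = (x̄ - μ₀)/SE = (62.00 - 67)/2.2717 = -2.2010
Critical value: t_{0.025,55} = ±2.004
p-value ≈ 0.0320
Decision: reject H₀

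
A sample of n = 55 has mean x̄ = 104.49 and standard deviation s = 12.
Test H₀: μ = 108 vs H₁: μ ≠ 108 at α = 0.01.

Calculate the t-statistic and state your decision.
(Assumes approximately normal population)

Answer: t = -2.1692, fail to reject H₀

Derivation:
df = n - 1 = 54
SE = s/√n = 12/√55 = 1.6181
t = (x̄ - μ₀)/SE = (104.49 - 108)/1.6181 = -2.1692
Critical value: t_{0.005,54} = ±2.670
p-value ≈ 0.0345
Decision: fail to reject H₀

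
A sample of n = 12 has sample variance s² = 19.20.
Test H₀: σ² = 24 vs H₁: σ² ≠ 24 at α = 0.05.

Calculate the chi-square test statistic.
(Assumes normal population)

df = n - 1 = 11
χ² = (n-1)s²/σ₀² = 11×19.20/24 = 8.8000
Critical values: χ²_{0.975,11} = 3.816, χ²_{0.025,11} = 21.920
Rejection region: χ² < 3.816 or χ² > 21.920
Decision: fail to reject H₀

Answer: χ² = 8.8000, fail to reject H₀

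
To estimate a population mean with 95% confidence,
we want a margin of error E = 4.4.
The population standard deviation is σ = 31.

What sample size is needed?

z_0.025 = 1.960
n = (z×σ/E)² = (1.960×31/4.4)²
n = 190.6910
Round up: n = 191

Answer: n = 191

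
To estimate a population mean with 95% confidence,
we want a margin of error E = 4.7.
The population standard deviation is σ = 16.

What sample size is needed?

z_0.025 = 1.960
n = (z×σ/E)² = (1.960×16/4.7)²
n = 44.5201
Round up: n = 45

Answer: n = 45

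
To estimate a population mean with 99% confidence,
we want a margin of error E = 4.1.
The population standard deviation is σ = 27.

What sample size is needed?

Answer: n = 288

Derivation:
z_0.005 = 2.576
n = (z×σ/E)² = (2.576×27/4.1)²
n = 287.7740
Round up: n = 288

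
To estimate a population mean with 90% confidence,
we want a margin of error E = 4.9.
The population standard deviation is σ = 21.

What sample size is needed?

z_0.05 = 1.645
n = (z×σ/E)² = (1.645×21/4.9)²
n = 49.7025
Round up: n = 50

Answer: n = 50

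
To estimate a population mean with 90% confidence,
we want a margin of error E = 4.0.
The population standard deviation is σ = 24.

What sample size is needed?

Answer: n = 98

Derivation:
z_0.05 = 1.645
n = (z×σ/E)² = (1.645×24/4.0)²
n = 97.4169
Round up: n = 98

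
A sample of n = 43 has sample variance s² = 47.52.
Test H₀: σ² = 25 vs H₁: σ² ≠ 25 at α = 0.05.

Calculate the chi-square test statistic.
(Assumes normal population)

df = n - 1 = 42
χ² = (n-1)s²/σ₀² = 42×47.52/25 = 79.8336
Critical values: χ²_{0.975,42} = 25.999, χ²_{0.025,42} = 61.777
Rejection region: χ² < 25.999 or χ² > 61.777
Decision: reject H₀

Answer: χ² = 79.8336, reject H₀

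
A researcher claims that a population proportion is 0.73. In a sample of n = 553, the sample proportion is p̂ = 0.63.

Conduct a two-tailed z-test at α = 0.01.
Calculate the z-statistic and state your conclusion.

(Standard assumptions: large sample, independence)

H₀: p = 0.73, H₁: p ≠ 0.73
Standard error: SE = √(p₀(1-p₀)/n) = √(0.73×0.27/553) = 0.018879
z-statistic: z = (p̂ - p₀)/SE = (0.63 - 0.73)/0.018879 = -5.2969
Critical value: z_0.005 = ±2.576
p-value < 0.0001
Decision: reject H₀ at α = 0.01

Answer: z = -5.2969, reject H₀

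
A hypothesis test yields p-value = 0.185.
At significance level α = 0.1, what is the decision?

Answer: fail to reject H₀

Derivation:
Compare p-value to α:
0.185 ≥ 0.1
Decision: fail to reject H₀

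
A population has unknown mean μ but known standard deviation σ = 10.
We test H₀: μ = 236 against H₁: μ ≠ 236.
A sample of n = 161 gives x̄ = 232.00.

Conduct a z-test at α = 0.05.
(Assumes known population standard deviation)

Answer: z = -5.0755, reject H₀

Derivation:
Standard error: SE = σ/√n = 10/√161 = 0.7881
z-statistic: z = (x̄ - μ₀)/SE = (232.00 - 236)/0.7881 = -5.0755
Critical value: ±1.960
p-value < 0.0001
Decision: reject H₀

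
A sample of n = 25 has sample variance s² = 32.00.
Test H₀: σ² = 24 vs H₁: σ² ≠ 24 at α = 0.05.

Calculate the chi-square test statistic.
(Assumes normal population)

df = n - 1 = 24
χ² = (n-1)s²/σ₀² = 24×32.00/24 = 32.0000
Critical values: χ²_{0.975,24} = 12.401, χ²_{0.025,24} = 39.364
Rejection region: χ² < 12.401 or χ² > 39.364
Decision: fail to reject H₀

Answer: χ² = 32.0000, fail to reject H₀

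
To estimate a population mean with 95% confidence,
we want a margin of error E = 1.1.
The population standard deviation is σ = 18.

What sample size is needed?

z_0.025 = 1.960
n = (z×σ/E)² = (1.960×18/1.1)²
n = 1028.6598
Round up: n = 1029

Answer: n = 1029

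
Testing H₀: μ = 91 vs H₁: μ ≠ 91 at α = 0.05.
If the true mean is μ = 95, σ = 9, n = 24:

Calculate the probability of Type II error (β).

Answer: β ≈ 0.4139

Derivation:
SE = σ/√n = 9/√24 = 1.8371
Critical values: μ₀ ± z_0.025×SE = 91 ± 1.960×1.8371
Acceptance region: (87.3993, 94.6007)
Under H₁ (μ = 95): z_high = (94.6007 - 95)/1.8371 = -0.2174, z_low = (87.3993 - 95)/1.8371 = -4.1373
β = P(not reject | H₁) = Φ(-0.2174) - Φ(-4.1373) ≈ 0.4139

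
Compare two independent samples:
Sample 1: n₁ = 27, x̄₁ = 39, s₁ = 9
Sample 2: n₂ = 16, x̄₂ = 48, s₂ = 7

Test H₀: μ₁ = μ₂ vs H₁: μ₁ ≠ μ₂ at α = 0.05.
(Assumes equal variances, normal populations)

Pooled variance: s²_p = [26×9² + 15×7²]/(41) = 69.2927
s_p = 8.3242
SE = s_p×√(1/n₁ + 1/n₂) = 8.3242×√(1/27 + 1/16) = 2.6262
t = (x̄₁ - x̄₂)/SE = (39 - 48)/2.6262 = -3.4270
df = 41, t-critical = ±2.020
Decision: reject H₀

Answer: t = -3.4270, reject H₀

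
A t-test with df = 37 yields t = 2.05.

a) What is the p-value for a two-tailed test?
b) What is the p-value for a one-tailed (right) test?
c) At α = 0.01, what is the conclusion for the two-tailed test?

Answer: a) 0.0475, b) 0.0238, c) fail to reject H₀

Derivation:
Using t-distribution with df = 37:
a) Two-tailed: p = 2×P(T > 2.05) = 0.0475
b) One-tailed: p = P(T > 2.05) = 0.0238
c) 0.0475 ≥ 0.01, fail to reject H₀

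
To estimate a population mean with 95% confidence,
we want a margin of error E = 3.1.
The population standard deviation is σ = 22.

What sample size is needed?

z_0.025 = 1.960
n = (z×σ/E)² = (1.960×22/3.1)²
n = 193.4791
Round up: n = 194

Answer: n = 194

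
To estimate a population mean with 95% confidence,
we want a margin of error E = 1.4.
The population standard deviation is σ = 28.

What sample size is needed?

z_0.025 = 1.960
n = (z×σ/E)² = (1.960×28/1.4)²
n = 1536.6400
Round up: n = 1537

Answer: n = 1537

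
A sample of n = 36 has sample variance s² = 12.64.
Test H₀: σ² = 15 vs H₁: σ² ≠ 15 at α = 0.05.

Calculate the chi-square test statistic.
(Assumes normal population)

df = n - 1 = 35
χ² = (n-1)s²/σ₀² = 35×12.64/15 = 29.4933
Critical values: χ²_{0.975,35} = 20.569, χ²_{0.025,35} = 53.203
Rejection region: χ² < 20.569 or χ² > 53.203
Decision: fail to reject H₀

Answer: χ² = 29.4933, fail to reject H₀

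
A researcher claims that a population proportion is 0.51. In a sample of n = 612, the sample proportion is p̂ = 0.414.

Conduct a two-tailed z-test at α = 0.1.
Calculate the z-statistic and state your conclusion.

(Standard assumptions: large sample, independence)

H₀: p = 0.51, H₁: p ≠ 0.51
Standard error: SE = √(p₀(1-p₀)/n) = √(0.51×0.49/612) = 0.020207
z-statistic: z = (p̂ - p₀)/SE = (0.414 - 0.51)/0.020207 = -4.7508
Critical value: z_0.05 = ±1.645
p-value < 0.0001
Decision: reject H₀ at α = 0.1

Answer: z = -4.7508, reject H₀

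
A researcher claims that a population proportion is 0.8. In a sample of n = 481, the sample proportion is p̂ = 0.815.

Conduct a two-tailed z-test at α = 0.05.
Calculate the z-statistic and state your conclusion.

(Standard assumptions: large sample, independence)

H₀: p = 0.8, H₁: p ≠ 0.8
Standard error: SE = √(p₀(1-p₀)/n) = √(0.8×0.2/481) = 0.018238
z-statistic: z = (p̂ - p₀)/SE = (0.815 - 0.8)/0.018238 = 0.8225
Critical value: z_0.025 = ±1.960
p-value = 0.4108
Decision: fail to reject H₀ at α = 0.05

Answer: z = 0.8225, fail to reject H₀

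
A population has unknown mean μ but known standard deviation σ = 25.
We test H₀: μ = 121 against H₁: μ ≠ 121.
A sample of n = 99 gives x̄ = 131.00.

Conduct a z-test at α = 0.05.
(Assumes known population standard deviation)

Standard error: SE = σ/√n = 25/√99 = 2.5126
z-statistic: z = (x̄ - μ₀)/SE = (131.00 - 121)/2.5126 = 3.9799
Critical value: ±1.960
p-value = 0.0001
Decision: reject H₀

Answer: z = 3.9799, reject H₀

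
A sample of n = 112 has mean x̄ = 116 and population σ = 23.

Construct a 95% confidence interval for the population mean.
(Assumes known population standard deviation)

Confidence level: 95%, α = 0.05
z_0.025 = 1.960
SE = σ/√n = 23/√112 = 2.1733
Margin of error = 1.960 × 2.1733 = 4.2597
CI: x̄ ± margin = 116 ± 4.2597
CI: (111.7403, 120.2597)

Answer: (111.7403, 120.2597)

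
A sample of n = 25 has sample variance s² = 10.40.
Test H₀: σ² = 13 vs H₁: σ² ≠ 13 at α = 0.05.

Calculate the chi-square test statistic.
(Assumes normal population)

df = n - 1 = 24
χ² = (n-1)s²/σ₀² = 24×10.40/13 = 19.2000
Critical values: χ²_{0.975,24} = 12.401, χ²_{0.025,24} = 39.364
Rejection region: χ² < 12.401 or χ² > 39.364
Decision: fail to reject H₀

Answer: χ² = 19.2000, fail to reject H₀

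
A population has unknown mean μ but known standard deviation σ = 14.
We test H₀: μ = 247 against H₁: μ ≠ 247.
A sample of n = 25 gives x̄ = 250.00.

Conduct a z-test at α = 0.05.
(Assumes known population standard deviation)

Standard error: SE = σ/√n = 14/√25 = 2.8000
z-statistic: z = (x̄ - μ₀)/SE = (250.00 - 247)/2.8000 = 1.0714
Critical value: ±1.960
p-value = 0.2840
Decision: fail to reject H₀

Answer: z = 1.0714, fail to reject H₀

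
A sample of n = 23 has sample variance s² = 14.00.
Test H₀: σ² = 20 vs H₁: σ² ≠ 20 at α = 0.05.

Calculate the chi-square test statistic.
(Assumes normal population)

Answer: χ² = 15.4000, fail to reject H₀

Derivation:
df = n - 1 = 22
χ² = (n-1)s²/σ₀² = 22×14.00/20 = 15.4000
Critical values: χ²_{0.975,22} = 10.982, χ²_{0.025,22} = 36.781
Rejection region: χ² < 10.982 or χ² > 36.781
Decision: fail to reject H₀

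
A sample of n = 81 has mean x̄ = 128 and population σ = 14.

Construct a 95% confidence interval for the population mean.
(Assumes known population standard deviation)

Confidence level: 95%, α = 0.05
z_0.025 = 1.960
SE = σ/√n = 14/√81 = 1.5556
Margin of error = 1.960 × 1.5556 = 3.0490
CI: x̄ ± margin = 128 ± 3.0490
CI: (124.9510, 131.0490)

Answer: (124.9510, 131.0490)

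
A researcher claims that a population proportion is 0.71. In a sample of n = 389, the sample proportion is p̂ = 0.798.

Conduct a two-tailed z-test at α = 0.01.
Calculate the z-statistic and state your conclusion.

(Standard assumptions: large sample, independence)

Answer: z = 3.8249, reject H₀

Derivation:
H₀: p = 0.71, H₁: p ≠ 0.71
Standard error: SE = √(p₀(1-p₀)/n) = √(0.71×0.29/389) = 0.023007
z-statistic: z = (p̂ - p₀)/SE = (0.798 - 0.71)/0.023007 = 3.8249
Critical value: z_0.005 = ±2.576
p-value = 0.0001
Decision: reject H₀ at α = 0.01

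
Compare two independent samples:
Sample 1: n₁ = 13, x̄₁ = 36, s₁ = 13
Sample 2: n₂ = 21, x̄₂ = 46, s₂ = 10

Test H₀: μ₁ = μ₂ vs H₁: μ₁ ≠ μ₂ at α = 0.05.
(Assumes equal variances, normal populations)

Answer: t = -2.5256, reject H₀

Derivation:
Pooled variance: s²_p = [12×13² + 20×10²]/(32) = 125.8750
s_p = 11.2194
SE = s_p×√(1/n₁ + 1/n₂) = 11.2194×√(1/13 + 1/21) = 3.9594
t = (x̄₁ - x̄₂)/SE = (36 - 46)/3.9594 = -2.5256
df = 32, t-critical = ±2.037
Decision: reject H₀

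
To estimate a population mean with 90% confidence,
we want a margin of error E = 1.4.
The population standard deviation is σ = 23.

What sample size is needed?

Answer: n = 731

Derivation:
z_0.05 = 1.645
n = (z×σ/E)² = (1.645×23/1.4)²
n = 730.3506
Round up: n = 731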